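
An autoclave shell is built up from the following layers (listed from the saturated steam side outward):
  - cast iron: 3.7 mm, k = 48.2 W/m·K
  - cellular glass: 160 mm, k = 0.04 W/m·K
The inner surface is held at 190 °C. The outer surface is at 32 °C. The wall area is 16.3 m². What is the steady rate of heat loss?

Using the resistance-network approach (series):
R_cast iron = L/(kA) = 0.0037/(48.2×16.3) = 4.709×10^-6 K/W
R_cellular glass = L/(kA) = 0.16/(0.04×16.3) = 0.2454 K/W
R_total = 0.2454 K/W
Q = ΔT / R_total = 158 / 0.2454

Q ≈ 644 W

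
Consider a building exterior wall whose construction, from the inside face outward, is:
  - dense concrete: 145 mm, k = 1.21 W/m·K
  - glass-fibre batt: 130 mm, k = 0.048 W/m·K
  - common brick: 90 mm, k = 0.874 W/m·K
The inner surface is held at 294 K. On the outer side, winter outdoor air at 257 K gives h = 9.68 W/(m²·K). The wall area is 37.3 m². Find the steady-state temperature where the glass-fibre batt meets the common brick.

T ≈ 260 K

Using the resistance-network approach (series):
R_dense concrete = L/(kA) = 0.145/(1.21×37.3) = 0.003213 K/W
R_glass-fibre batt = L/(kA) = 0.13/(0.048×37.3) = 0.07261 K/W
R_common brick = L/(kA) = 0.09/(0.874×37.3) = 0.002761 K/W
R_outer film = 1/(h_o·A) = 1/(9.68×37.3) = 0.00277 K/W
R_total = 0.08135 K/W;  Q = ΔT/R_total = 37/0.08135 = 454.8 W
T_interface = T_inner − Q·ΣR(inner→interface) = 294 − 455×0.07582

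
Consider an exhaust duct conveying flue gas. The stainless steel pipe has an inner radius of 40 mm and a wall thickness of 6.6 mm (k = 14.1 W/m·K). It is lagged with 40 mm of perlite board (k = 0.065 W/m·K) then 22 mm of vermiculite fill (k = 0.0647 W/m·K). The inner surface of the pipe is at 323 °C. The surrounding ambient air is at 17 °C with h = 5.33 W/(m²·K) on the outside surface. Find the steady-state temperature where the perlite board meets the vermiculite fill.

Per-layer cylindrical resistances, series-summed:
R_stainless steel pipe wall = ln(46.6/40)/(2π×14.1×1) = 0.001724 K/W
R_perlite board = ln(86.6/46.6)/(2π×0.065×1) = 1.517 K/W
R_vermiculite fill = ln(108.6/86.6)/(2π×0.0647×1) = 0.5568 K/W
R_outer film = 1/(h_o·2πr_oL) = 1/(5.33×2π×0.1086×1) = 0.275 K/W
R_total = 2.351 K/W
Q = ΔT/R_total = 306/2.351
Q = 130 W/m
T_interface = T_inner − Q·ΣR(inner→interface) = 323 − 130×1.519

T ≈ 125 °C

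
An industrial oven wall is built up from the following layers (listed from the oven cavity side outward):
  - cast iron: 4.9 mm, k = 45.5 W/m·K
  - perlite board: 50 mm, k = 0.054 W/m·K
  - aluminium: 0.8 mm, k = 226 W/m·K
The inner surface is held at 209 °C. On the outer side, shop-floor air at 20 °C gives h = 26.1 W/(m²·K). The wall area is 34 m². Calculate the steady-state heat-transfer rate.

Q ≈ 6660 W

Treating each layer as a thermal resistance in series:
R_cast iron = L/(kA) = 0.0049/(45.5×34) = 3.167×10^-6 K/W
R_perlite board = L/(kA) = 0.05/(0.054×34) = 0.02723 K/W
R_aluminium = L/(kA) = 0.0008/(226×34) = 1.041×10^-7 K/W
R_outer film = 1/(h_o·A) = 1/(26.1×34) = 0.001127 K/W
R_total = 0.02836 K/W
Q = ΔT / R_total = 189 / 0.02836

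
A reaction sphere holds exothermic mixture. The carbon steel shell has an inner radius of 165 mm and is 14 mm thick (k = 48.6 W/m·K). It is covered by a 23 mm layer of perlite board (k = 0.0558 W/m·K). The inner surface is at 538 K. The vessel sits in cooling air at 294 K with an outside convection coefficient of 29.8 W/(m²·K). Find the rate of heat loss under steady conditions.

Q ≈ 251 W

For a spherical shell R = (1/r₁ − 1/r₂)/(4πk); film R = 1/(h·4πr²). In series:
R_carbon steel shell = (1/0.165 − 1/0.179)/(4π×48.6) = 7.761×10^-4 K/W
R_perlite board = (1/0.179 − 1/0.202)/(4π×0.0558) = 0.9072 K/W
R_outer film = 1/(h·4πr_o²) = 1/(29.8×4π×0.202²) = 0.06544 K/W
R_total = 0.9734 K/W
Q = ΔT/R_total = 244/0.9734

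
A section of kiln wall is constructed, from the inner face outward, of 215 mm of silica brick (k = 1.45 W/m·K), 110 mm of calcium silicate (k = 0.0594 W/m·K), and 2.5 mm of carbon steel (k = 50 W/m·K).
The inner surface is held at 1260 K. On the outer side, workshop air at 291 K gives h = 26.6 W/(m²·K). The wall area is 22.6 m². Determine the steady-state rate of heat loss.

Q ≈ 10700 W

Model the wall as resistances in series:
R_silica brick = L/(kA) = 0.215/(1.45×22.6) = 0.006561 K/W
R_calcium silicate = L/(kA) = 0.11/(0.0594×22.6) = 0.08194 K/W
R_carbon steel = L/(kA) = 0.0025/(50×22.6) = 2.212×10^-6 K/W
R_outer film = 1/(h_o·A) = 1/(26.6×22.6) = 0.001663 K/W
R_total = 0.09017 K/W
Q = ΔT / R_total = 969 / 0.09017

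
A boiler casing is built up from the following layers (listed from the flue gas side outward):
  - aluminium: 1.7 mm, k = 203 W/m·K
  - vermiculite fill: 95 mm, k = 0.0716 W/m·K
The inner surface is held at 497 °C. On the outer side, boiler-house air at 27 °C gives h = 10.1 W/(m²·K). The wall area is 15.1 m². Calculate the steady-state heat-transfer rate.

Model the wall as resistances in series:
R_aluminium = L/(kA) = 0.0017/(203×15.1) = 5.546×10^-7 K/W
R_vermiculite fill = L/(kA) = 0.095/(0.0716×15.1) = 0.08787 K/W
R_outer film = 1/(h_o·A) = 1/(10.1×15.1) = 0.006557 K/W
R_total = 0.09443 K/W
Q = ΔT / R_total = 470 / 0.09443

Q ≈ 4980 W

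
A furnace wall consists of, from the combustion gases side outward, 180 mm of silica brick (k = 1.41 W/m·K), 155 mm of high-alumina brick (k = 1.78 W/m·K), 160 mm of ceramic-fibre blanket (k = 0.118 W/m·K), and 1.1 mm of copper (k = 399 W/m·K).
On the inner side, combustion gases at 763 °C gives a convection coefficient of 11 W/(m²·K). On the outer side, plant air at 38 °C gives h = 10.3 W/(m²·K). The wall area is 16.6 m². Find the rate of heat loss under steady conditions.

Model the wall as resistances in series:
R_inner film = 1/(h_i·A) = 1/(11×16.6) = 0.005476 K/W
R_silica brick = L/(kA) = 0.18/(1.41×16.6) = 0.00769 K/W
R_high-alumina brick = L/(kA) = 0.155/(1.78×16.6) = 0.005246 K/W
R_ceramic-fibre blanket = L/(kA) = 0.16/(0.118×16.6) = 0.08168 K/W
R_copper = L/(kA) = 0.0011/(399×16.6) = 1.661×10^-7 K/W
R_outer film = 1/(h_o·A) = 1/(10.3×16.6) = 0.005849 K/W
R_total = 0.1059 K/W
Q = ΔT / R_total = 725 / 0.1059

Q ≈ 6840 W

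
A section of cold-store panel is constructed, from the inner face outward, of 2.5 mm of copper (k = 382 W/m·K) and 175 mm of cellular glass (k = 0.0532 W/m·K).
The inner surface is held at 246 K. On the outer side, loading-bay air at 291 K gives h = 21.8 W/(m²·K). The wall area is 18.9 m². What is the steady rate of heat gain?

Treating each layer as a thermal resistance in series:
R_copper = L/(kA) = 0.0025/(382×18.9) = 3.463×10^-7 K/W
R_cellular glass = L/(kA) = 0.175/(0.0532×18.9) = 0.174 K/W
R_outer film = 1/(h_o·A) = 1/(21.8×18.9) = 0.002427 K/W
R_total = 0.1765 K/W
Q = ΔT / R_total = 45 / 0.1765

Q ≈ 255 W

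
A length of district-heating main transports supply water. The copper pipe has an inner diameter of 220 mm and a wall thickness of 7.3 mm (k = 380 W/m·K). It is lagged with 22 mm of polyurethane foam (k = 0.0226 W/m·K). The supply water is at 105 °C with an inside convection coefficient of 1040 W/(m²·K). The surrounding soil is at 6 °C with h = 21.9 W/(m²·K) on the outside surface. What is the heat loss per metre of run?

q′ ≈ 78.3 W/m

Radial resistances (cylindrical: R_cond = ln(r_o/r_i)/(2πkL), R_conv = 1/(h·2πrL)):
R_inner film = 1/(h_i·2πr₁L) = 1/(1040×2π×0.11×1) = 0.001391 K/W
R_copper pipe wall = ln(117.3/110)/(2π×380×1) = 2.691×10^-5 K/W
R_polyurethane foam = ln(139.3/117.3)/(2π×0.0226×1) = 1.211 K/W
R_outer film = 1/(h_o·2πr_oL) = 1/(21.9×2π×0.1393×1) = 0.05217 K/W
R_total = 1.264 K/W
Q = ΔT/R_total = 99/1.264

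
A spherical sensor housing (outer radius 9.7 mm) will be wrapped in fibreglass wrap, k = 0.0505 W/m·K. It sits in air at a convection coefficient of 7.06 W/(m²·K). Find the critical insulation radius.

For a sphere r_cr = 2k/h = 2×0.0505/7.06
r_cr = 14.3 mm; since the bare radius (9.7 mm) is below r_cr, adding a thin layer of insulation will *increase* heat loss.

r_cr ≈ 14.3 mm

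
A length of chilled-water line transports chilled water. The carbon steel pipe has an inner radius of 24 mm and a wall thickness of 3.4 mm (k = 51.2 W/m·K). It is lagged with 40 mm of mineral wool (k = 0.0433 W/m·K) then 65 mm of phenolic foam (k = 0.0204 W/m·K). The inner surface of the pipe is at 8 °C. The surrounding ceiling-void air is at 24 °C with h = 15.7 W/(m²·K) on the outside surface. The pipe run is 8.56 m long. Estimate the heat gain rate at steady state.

Cylindrical conduction, so R = ln(r₂/r₁)/(2πkL) per layer, in series:
R_carbon steel pipe wall = ln(27.4/24)/(2π×51.2×8.56) = 4.811×10^-5 K/W
R_mineral wool = ln(67.4/27.4)/(2π×0.0433×8.56) = 0.3865 K/W
R_phenolic foam = ln(132.4/67.4)/(2π×0.0204×8.56) = 0.6154 K/W
R_outer film = 1/(h_o·2πr_oL) = 1/(15.7×2π×0.1324×8.56) = 0.008945 K/W
R_total = 1.011 K/W
Q = ΔT/R_total = 16/1.011

Q ≈ 15.8 W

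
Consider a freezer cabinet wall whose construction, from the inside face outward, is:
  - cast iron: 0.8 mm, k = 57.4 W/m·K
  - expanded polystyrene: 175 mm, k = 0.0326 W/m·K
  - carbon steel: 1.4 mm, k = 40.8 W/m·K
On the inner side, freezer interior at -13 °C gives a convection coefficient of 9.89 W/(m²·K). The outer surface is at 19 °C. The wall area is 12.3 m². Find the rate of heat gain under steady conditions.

Series thermal resistances:
R_inner film = 1/(h_i·A) = 1/(9.89×12.3) = 0.008221 K/W
R_cast iron = L/(kA) = 0.0008/(57.4×12.3) = 1.133×10^-6 K/W
R_expanded polystyrene = L/(kA) = 0.175/(0.0326×12.3) = 0.4364 K/W
R_carbon steel = L/(kA) = 0.0014/(40.8×12.3) = 2.79×10^-6 K/W
R_total = 0.4447 K/W
Q = ΔT / R_total = 32 / 0.4447

Q ≈ 72 W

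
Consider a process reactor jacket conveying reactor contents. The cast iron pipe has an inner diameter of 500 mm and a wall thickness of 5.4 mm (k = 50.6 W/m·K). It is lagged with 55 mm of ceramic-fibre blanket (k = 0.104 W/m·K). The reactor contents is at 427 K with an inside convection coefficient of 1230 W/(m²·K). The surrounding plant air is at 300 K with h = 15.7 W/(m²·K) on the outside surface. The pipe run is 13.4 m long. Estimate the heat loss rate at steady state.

Treating each annulus and film as a series resistance:
R_inner film = 1/(h_i·2πr₁L) = 1/(1230×2π×0.25×13.4) = 3.863×10^-5 K/W
R_cast iron pipe wall = ln(255.4/250)/(2π×50.6×13.4) = 5.016×10^-6 K/W
R_ceramic-fibre blanket = ln(310.4/255.4)/(2π×0.104×13.4) = 0.02227 K/W
R_outer film = 1/(h_o·2πr_oL) = 1/(15.7×2π×0.3104×13.4) = 0.002437 K/W
R_total = 0.02475 K/W
Q = ΔT/R_total = 127/0.02475

Q ≈ 5130 W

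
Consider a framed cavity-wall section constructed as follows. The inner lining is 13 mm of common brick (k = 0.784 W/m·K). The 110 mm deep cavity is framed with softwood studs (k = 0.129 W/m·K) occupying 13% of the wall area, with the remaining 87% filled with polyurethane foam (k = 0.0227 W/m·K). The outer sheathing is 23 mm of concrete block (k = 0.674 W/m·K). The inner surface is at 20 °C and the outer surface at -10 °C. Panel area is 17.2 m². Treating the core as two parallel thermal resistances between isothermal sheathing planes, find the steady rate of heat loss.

Q ≈ 168 W

Sheathing layers in series; stud and cavity paths in parallel between them.
R_inner = 0.013/(0.784×17.2) = 9.64×10^-4 K/W
R_stud  = 0.11/(0.129×0.13×17.2) = 0.3814 K/W
R_cav   = 0.11/(0.0227×0.87×17.2) = 0.3238 K/W
1/R_core = 1/R_stud + 1/R_cav → R_core = 0.1751 K/W
R_outer = 0.023/(0.674×17.2) = 0.001984 K/W
R_total = 0.1781 K/W
Q = ΔT/R_total = 30/0.1781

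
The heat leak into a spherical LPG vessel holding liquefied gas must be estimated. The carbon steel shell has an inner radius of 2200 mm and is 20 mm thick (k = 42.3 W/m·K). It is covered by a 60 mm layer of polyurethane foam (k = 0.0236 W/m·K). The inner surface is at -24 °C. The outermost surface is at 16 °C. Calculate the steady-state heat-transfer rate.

Q ≈ 1000 W

Each spherical layer contributes R = (1/r_i − 1/r_o)/(4πk):
R_carbon steel shell = (1/2.2 − 1/2.22)/(4π×42.3) = 7.704×10^-6 K/W
R_polyurethane foam = (1/2.22 − 1/2.28)/(4π×0.0236) = 0.03997 K/W
R_total = 0.03998 K/W
Q = ΔT/R_total = 40/0.03998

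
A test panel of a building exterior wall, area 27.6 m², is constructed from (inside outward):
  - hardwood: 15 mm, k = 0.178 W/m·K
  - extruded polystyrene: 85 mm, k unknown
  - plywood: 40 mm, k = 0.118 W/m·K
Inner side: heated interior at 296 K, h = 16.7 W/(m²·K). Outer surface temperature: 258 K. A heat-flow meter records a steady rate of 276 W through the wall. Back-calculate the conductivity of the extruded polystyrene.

k ≈ 0.0256 W/(m·K)

Model the wall as resistances in series:
R_inner film = 1/(h_i·A) = 1/(16.7×27.6) = 0.00217 K/W
R_hardwood = L/(kA) = 0.015/(0.178×27.6) = 0.003053 K/W
R_plywood = L/(kA) = 0.04/(0.118×27.6) = 0.01228 K/W
Sum of known resistances R_other = 0.0175 K/W
Total R = ΔT/Q = 38/276 = 0.1377 K/W
R_extruded polystyrene = R_total − R_other = 0.1202 K/W
k = L/(R·A) = 0.085/(0.1202×27.6)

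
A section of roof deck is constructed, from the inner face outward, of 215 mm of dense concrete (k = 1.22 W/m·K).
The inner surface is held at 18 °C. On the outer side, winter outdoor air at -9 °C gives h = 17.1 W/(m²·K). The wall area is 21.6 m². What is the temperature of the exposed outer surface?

T ≈ -2.27 °C

Series thermal resistances:
R_dense concrete = L/(kA) = 0.215/(1.22×21.6) = 0.008159 K/W
R_outer film = 1/(h_o·A) = 1/(17.1×21.6) = 0.002707 K/W
R_total = 0.01087 K/W;  Q = ΔT/R_total = 27/0.01087 = 2485 W
T_interface = T_inner − Q·ΣR(inner→interface) = 18 − 2480×0.008159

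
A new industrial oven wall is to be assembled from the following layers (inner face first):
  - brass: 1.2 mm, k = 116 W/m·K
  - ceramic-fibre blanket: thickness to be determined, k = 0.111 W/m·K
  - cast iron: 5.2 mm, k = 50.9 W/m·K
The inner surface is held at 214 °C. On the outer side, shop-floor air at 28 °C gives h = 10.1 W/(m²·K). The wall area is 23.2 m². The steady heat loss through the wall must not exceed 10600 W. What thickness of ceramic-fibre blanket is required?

Model the wall as resistances in series:
R_brass = L/(kA) = 0.0012/(116×23.2) = 4.459×10^-7 K/W
R_cast iron = L/(kA) = 0.0052/(50.9×23.2) = 4.403×10^-6 K/W
R_outer film = 1/(h_o·A) = 1/(10.1×23.2) = 0.004268 K/W
Sum of the known resistances R_other = 0.004273 K/W
Required total resistance R_tot = ΔT/Q_allow = 186/10600 = 0.01755 K/W
R_ceramic-fibre blanket = R_tot − R_other = 0.01327 K/W
L = R·k·A = 0.01327×0.111×23.2

L ≈ 34.2 mm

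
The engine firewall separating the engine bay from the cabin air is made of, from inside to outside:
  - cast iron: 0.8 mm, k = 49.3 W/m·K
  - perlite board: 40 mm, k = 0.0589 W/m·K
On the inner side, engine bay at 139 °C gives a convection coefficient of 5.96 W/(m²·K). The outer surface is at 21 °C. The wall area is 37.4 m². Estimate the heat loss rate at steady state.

Using the resistance-network approach (series):
R_inner film = 1/(h_i·A) = 1/(5.96×37.4) = 0.004486 K/W
R_cast iron = L/(kA) = 0.0008/(49.3×37.4) = 4.339×10^-7 K/W
R_perlite board = L/(kA) = 0.04/(0.0589×37.4) = 0.01816 K/W
R_total = 0.02264 K/W
Q = ΔT / R_total = 118 / 0.02264

Q ≈ 5210 W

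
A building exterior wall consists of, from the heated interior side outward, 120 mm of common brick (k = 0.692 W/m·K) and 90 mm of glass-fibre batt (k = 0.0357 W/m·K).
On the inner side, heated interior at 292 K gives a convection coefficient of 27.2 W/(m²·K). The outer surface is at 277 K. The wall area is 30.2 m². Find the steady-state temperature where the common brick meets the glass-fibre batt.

T ≈ 291 K

Treating each layer as a thermal resistance in series:
R_inner film = 1/(h_i·A) = 1/(27.2×30.2) = 0.001217 K/W
R_common brick = L/(kA) = 0.12/(0.692×30.2) = 0.005742 K/W
R_glass-fibre batt = L/(kA) = 0.09/(0.0357×30.2) = 0.08348 K/W
R_total = 0.09044 K/W;  Q = ΔT/R_total = 15/0.09044 = 165.9 W
T_interface = T_inner − Q·ΣR(inner→interface) = 292 − 166×0.006959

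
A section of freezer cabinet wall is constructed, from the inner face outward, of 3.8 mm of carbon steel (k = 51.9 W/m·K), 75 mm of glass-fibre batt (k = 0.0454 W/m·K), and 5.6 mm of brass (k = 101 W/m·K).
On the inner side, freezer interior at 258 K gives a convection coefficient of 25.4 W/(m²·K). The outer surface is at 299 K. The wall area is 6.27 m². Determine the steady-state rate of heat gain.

Q ≈ 152 W

Series thermal resistances:
R_inner film = 1/(h_i·A) = 1/(25.4×6.27) = 0.006279 K/W
R_carbon steel = L/(kA) = 0.0038/(51.9×6.27) = 1.168×10^-5 K/W
R_glass-fibre batt = L/(kA) = 0.075/(0.0454×6.27) = 0.2635 K/W
R_brass = L/(kA) = 0.0056/(101×6.27) = 8.843×10^-6 K/W
R_total = 0.2698 K/W
Q = ΔT / R_total = 41 / 0.2698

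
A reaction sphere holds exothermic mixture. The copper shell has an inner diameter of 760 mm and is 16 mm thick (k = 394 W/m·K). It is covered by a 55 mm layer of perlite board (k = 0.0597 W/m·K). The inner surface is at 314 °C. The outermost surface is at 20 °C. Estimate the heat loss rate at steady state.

Spherical conduction: R = (1/r_in − 1/r_out)/(4πk) per layer; series-sum.
R_copper shell = (1/0.38 − 1/0.396)/(4π×394) = 2.148×10^-5 K/W
R_perlite board = (1/0.396 − 1/0.451)/(4π×0.0597) = 0.4105 K/W
R_total = 0.4105 K/W
Q = ΔT/R_total = 294/0.4105

Q ≈ 716 W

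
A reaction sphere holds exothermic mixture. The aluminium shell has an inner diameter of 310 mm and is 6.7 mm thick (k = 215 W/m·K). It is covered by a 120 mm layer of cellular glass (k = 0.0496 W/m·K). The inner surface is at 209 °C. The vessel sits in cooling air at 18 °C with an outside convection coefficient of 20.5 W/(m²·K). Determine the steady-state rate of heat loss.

Spherical conduction: R = (1/r_in − 1/r_out)/(4πk) per layer; series-sum.
R_aluminium shell = (1/0.155 − 1/0.1617)/(4π×215) = 9.894×10^-5 K/W
R_cellular glass = (1/0.1617 − 1/0.2817)/(4π×0.0496) = 4.227 K/W
R_outer film = 1/(h·4πr_o²) = 1/(20.5×4π×0.2817²) = 0.04892 K/W
R_total = 4.276 K/W
Q = ΔT/R_total = 191/4.276

Q ≈ 44.7 W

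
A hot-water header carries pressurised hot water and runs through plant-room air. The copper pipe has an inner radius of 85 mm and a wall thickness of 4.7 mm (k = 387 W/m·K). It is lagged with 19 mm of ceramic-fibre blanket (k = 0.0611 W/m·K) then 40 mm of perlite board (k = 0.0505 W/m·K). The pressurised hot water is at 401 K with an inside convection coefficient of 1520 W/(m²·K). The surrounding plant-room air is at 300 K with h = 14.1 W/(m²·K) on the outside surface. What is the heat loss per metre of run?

q′ ≈ 64.5 W/m

Per-layer cylindrical resistances, series-summed:
R_inner film = 1/(h_i·2πr₁L) = 1/(1520×2π×0.085×1) = 0.001232 K/W
R_copper pipe wall = ln(89.7/85)/(2π×387×1) = 2.213×10^-5 K/W
R_ceramic-fibre blanket = ln(108.7/89.7)/(2π×0.0611×1) = 0.5004 K/W
R_perlite board = ln(148.7/108.7)/(2π×0.0505×1) = 0.9875 K/W
R_outer film = 1/(h_o·2πr_oL) = 1/(14.1×2π×0.1487×1) = 0.07591 K/W
R_total = 1.565 K/W
Q = ΔT/R_total = 101/1.565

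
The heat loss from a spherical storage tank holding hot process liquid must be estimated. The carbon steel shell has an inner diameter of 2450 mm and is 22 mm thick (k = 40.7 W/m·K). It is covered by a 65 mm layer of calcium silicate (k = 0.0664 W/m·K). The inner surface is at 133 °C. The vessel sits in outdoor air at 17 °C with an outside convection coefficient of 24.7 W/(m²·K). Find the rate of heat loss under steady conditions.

Q ≈ 2340 W

Spherical conduction: R = (1/r_in − 1/r_out)/(4πk) per layer; series-sum.
R_carbon steel shell = (1/1.225 − 1/1.247)/(4π×40.7) = 2.816×10^-5 K/W
R_calcium silicate = (1/1.247 − 1/1.312)/(4π×0.0664) = 0.04761 K/W
R_outer film = 1/(h·4πr_o²) = 1/(24.7×4π×1.312²) = 0.001872 K/W
R_total = 0.04951 K/W
Q = ΔT/R_total = 116/0.04951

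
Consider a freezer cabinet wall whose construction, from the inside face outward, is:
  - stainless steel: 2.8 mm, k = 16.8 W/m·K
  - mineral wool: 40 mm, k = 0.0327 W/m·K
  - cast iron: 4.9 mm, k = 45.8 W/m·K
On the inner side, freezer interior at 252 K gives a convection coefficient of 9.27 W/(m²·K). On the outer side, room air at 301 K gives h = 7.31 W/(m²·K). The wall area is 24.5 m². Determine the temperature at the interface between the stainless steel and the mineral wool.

T ≈ 256 K

Using the resistance-network approach (series):
R_inner film = 1/(h_i·A) = 1/(9.27×24.5) = 0.004403 K/W
R_stainless steel = L/(kA) = 0.0028/(16.8×24.5) = 6.803×10^-6 K/W
R_mineral wool = L/(kA) = 0.04/(0.0327×24.5) = 0.04993 K/W
R_cast iron = L/(kA) = 0.0049/(45.8×24.5) = 4.367×10^-6 K/W
R_outer film = 1/(h_o·A) = 1/(7.31×24.5) = 0.005584 K/W
R_total = 0.05993 K/W;  Q = ΔT/R_total = 49/0.05993 = 817.7 W
T_interface = T_inner + Q·ΣR(inner→interface) = 252 + 818×0.00441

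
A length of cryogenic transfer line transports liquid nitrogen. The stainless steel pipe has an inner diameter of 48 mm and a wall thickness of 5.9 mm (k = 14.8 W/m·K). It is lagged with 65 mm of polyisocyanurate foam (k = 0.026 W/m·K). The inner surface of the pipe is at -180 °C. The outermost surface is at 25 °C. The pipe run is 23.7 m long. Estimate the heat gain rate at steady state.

Q ≈ 687 W

Treating each annulus and film as a series resistance:
R_stainless steel pipe wall = ln(29.9/24)/(2π×14.8×23.7) = 9.973×10^-5 K/W
R_polyisocyanurate foam = ln(94.9/29.9)/(2π×0.026×23.7) = 0.2983 K/W
R_total = 0.2984 K/W
Q = ΔT/R_total = 205/0.2984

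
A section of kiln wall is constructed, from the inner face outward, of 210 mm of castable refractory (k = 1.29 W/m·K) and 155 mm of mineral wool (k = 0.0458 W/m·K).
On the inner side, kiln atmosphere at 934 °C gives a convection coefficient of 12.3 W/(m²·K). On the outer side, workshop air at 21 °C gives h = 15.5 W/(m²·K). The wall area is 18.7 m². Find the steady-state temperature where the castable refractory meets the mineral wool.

Model the wall as resistances in series:
R_inner film = 1/(h_i·A) = 1/(12.3×18.7) = 0.004348 K/W
R_castable refractory = L/(kA) = 0.21/(1.29×18.7) = 0.008705 K/W
R_mineral wool = L/(kA) = 0.155/(0.0458×18.7) = 0.181 K/W
R_outer film = 1/(h_o·A) = 1/(15.5×18.7) = 0.00345 K/W
R_total = 0.1975 K/W;  Q = ΔT/R_total = 913/0.1975 = 4623 W
T_interface = T_inner − Q·ΣR(inner→interface) = 934 − 4620×0.01305

T ≈ 874 °C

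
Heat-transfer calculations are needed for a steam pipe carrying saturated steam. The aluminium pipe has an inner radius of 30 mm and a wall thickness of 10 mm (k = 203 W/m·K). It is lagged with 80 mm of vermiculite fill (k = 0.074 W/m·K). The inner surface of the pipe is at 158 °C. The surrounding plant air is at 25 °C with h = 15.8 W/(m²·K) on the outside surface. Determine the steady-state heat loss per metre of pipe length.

q′ ≈ 54.4 W/m

For a radial system each layer contributes R = ln(r_out/r_in)/(2πkL); films add R = 1/(hA).
R_aluminium pipe wall = ln(40/30)/(2π×203×1) = 2.255×10^-4 K/W
R_vermiculite fill = ln(120/40)/(2π×0.074×1) = 2.363 K/W
R_outer film = 1/(h_o·2πr_oL) = 1/(15.8×2π×0.12×1) = 0.08394 K/W
R_total = 2.447 K/W
Q = ΔT/R_total = 133/2.447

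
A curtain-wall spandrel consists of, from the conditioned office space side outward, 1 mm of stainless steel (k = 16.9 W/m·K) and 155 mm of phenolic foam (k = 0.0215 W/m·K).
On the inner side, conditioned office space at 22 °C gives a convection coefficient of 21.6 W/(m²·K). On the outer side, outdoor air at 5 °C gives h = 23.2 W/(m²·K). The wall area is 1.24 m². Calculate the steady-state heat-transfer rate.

Q ≈ 2.89 W

Thermal resistances in series:
R_inner film = 1/(h_i·A) = 1/(21.6×1.24) = 0.03734 K/W
R_stainless steel = L/(kA) = 0.001/(16.9×1.24) = 4.772×10^-5 K/W
R_phenolic foam = L/(kA) = 0.155/(0.0215×1.24) = 5.814 K/W
R_outer film = 1/(h_o·A) = 1/(23.2×1.24) = 0.03476 K/W
R_total = 5.886 K/W
Q = ΔT / R_total = 17 / 5.886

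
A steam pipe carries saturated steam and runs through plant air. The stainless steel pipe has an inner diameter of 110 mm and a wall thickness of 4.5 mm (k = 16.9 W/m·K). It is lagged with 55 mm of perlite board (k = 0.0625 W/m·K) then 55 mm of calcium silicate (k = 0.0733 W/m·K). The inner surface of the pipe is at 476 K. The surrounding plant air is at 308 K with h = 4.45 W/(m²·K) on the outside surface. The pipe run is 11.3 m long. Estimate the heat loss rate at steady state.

Treating each annulus and film as a series resistance:
R_stainless steel pipe wall = ln(59.5/55)/(2π×16.9×11.3) = 6.554×10^-5 K/W
R_perlite board = ln(114.5/59.5)/(2π×0.0625×11.3) = 0.1475 K/W
R_calcium silicate = ln(169.5/114.5)/(2π×0.0733×11.3) = 0.07538 K/W
R_outer film = 1/(h_o·2πr_oL) = 1/(4.45×2π×0.1695×11.3) = 0.01867 K/W
R_total = 0.2416 K/W
Q = ΔT/R_total = 168/0.2416

Q ≈ 695 W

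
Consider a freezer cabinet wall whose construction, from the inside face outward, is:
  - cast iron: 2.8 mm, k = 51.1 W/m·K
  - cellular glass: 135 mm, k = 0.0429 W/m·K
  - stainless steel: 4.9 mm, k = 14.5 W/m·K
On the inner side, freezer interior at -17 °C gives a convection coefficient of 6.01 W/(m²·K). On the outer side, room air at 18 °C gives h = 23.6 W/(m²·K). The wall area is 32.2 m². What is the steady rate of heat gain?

Thermal resistances in series:
R_inner film = 1/(h_i·A) = 1/(6.01×32.2) = 0.005167 K/W
R_cast iron = L/(kA) = 0.0028/(51.1×32.2) = 1.702×10^-6 K/W
R_cellular glass = L/(kA) = 0.135/(0.0429×32.2) = 0.09773 K/W
R_stainless steel = L/(kA) = 0.0049/(14.5×32.2) = 1.049×10^-5 K/W
R_outer film = 1/(h_o·A) = 1/(23.6×32.2) = 0.001316 K/W
R_total = 0.1042 K/W
Q = ΔT / R_total = 35 / 0.1042

Q ≈ 336 W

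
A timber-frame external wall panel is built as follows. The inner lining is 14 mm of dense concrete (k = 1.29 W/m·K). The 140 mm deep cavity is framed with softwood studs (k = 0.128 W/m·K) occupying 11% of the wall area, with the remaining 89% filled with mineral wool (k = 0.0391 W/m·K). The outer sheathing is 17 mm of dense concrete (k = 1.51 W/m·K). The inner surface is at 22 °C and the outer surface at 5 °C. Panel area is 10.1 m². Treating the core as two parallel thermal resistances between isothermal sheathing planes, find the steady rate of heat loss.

Q ≈ 59.5 W

Sheathing layers in series; stud and cavity paths in parallel between them.
R_inner = 0.014/(1.29×10.1) = 0.001075 K/W
R_stud  = 0.14/(0.128×0.11×10.1) = 0.9845 K/W
R_cav   = 0.14/(0.0391×0.89×10.1) = 0.3983 K/W
1/R_core = 1/R_stud + 1/R_cav → R_core = 0.2836 K/W
R_outer = 0.017/(1.51×10.1) = 0.001115 K/W
R_total = 0.2858 K/W
Q = ΔT/R_total = 17/0.2858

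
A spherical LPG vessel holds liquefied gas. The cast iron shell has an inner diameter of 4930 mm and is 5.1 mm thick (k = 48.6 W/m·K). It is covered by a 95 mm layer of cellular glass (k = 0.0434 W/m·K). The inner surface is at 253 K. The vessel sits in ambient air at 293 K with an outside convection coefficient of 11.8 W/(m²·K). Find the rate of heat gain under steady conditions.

Spherical conduction: R = (1/r_in − 1/r_out)/(4πk) per layer; series-sum.
R_cast iron shell = (1/2.465 − 1/2.4701)/(4π×48.6) = 1.371×10^-6 K/W
R_cellular glass = (1/2.4701 − 1/2.5651)/(4π×0.0434) = 0.02749 K/W
R_outer film = 1/(h·4πr_o²) = 1/(11.8×4π×2.5651²) = 0.001025 K/W
R_total = 0.02852 K/W
Q = ΔT/R_total = 40/0.02852

Q ≈ 1400 W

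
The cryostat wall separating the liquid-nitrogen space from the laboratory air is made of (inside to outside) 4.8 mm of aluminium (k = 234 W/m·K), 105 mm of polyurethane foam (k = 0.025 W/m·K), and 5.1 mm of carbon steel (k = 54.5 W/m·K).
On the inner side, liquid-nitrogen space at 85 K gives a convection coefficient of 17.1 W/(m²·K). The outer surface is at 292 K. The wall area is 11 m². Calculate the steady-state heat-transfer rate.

Treating each layer as a thermal resistance in series:
R_inner film = 1/(h_i·A) = 1/(17.1×11) = 0.005316 K/W
R_aluminium = L/(kA) = 0.0048/(234×11) = 1.865×10^-6 K/W
R_polyurethane foam = L/(kA) = 0.105/(0.025×11) = 0.3818 K/W
R_carbon steel = L/(kA) = 0.0051/(54.5×11) = 8.507×10^-6 K/W
R_total = 0.3871 K/W
Q = ΔT / R_total = 207 / 0.3871

Q ≈ 535 W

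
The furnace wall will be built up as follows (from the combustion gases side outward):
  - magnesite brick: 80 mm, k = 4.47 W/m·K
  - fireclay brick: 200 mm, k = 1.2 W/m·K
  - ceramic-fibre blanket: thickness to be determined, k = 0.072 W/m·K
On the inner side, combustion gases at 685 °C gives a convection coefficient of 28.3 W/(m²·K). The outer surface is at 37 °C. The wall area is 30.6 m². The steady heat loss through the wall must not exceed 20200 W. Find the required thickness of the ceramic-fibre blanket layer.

L ≈ 54.8 mm

Thermal resistances in series:
R_inner film = 1/(h_i·A) = 1/(28.3×30.6) = 0.001155 K/W
R_magnesite brick = L/(kA) = 0.08/(4.47×30.6) = 5.849×10^-4 K/W
R_fireclay brick = L/(kA) = 0.2/(1.2×30.6) = 0.005447 K/W
Sum of the known resistances R_other = 0.007186 K/W
Required total resistance R_tot = ΔT/Q_allow = 648/20200 = 0.03208 K/W
R_ceramic-fibre blanket = R_tot − R_other = 0.02489 K/W
L = R·k·A = 0.02489×0.072×30.6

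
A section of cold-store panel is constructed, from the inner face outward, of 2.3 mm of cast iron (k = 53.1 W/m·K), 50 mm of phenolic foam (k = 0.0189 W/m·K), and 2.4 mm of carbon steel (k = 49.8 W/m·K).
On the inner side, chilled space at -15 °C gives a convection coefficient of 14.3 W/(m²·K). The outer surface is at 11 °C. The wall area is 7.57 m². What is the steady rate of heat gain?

Series thermal resistances:
R_inner film = 1/(h_i·A) = 1/(14.3×7.57) = 0.009238 K/W
R_cast iron = L/(kA) = 0.0023/(53.1×7.57) = 5.722×10^-6 K/W
R_phenolic foam = L/(kA) = 0.05/(0.0189×7.57) = 0.3495 K/W
R_carbon steel = L/(kA) = 0.0024/(49.8×7.57) = 6.366×10^-6 K/W
R_total = 0.3587 K/W
Q = ΔT / R_total = 26 / 0.3587

Q ≈ 72.5 W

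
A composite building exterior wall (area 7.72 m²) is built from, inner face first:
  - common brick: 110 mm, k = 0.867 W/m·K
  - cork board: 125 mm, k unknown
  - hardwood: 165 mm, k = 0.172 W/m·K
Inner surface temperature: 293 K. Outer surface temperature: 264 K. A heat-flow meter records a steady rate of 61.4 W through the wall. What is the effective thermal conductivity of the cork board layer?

k ≈ 0.0488 W/(m·K)

Model the wall as resistances in series:
R_common brick = L/(kA) = 0.11/(0.867×7.72) = 0.01643 K/W
R_hardwood = L/(kA) = 0.165/(0.172×7.72) = 0.1243 K/W
Sum of known resistances R_other = 0.1407 K/W
Total R = ΔT/Q = 29/61.4 = 0.4723 K/W
R_cork board = R_total − R_other = 0.3316 K/W
k = L/(R·A) = 0.125/(0.3316×7.72)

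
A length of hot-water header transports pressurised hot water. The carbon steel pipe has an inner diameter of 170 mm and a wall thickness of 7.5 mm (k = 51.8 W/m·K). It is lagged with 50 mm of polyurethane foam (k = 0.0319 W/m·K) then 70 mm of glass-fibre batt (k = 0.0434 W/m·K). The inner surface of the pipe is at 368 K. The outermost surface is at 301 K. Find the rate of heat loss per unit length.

q′ ≈ 18.5 W/m

Per-layer cylindrical resistances, series-summed:
R_carbon steel pipe wall = ln(92.5/85)/(2π×51.8×1) = 2.598×10^-4 K/W
R_polyurethane foam = ln(142.5/92.5)/(2π×0.0319×1) = 2.156 K/W
R_glass-fibre batt = ln(212.5/142.5)/(2π×0.0434×1) = 1.465 K/W
R_total = 3.622 K/W
Q = ΔT/R_total = 67/3.622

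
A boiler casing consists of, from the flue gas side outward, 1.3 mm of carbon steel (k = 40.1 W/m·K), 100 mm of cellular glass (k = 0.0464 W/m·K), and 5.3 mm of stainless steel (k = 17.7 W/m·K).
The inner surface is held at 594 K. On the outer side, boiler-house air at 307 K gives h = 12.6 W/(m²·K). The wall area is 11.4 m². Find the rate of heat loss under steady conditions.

Q ≈ 1460 W

Thermal resistances in series:
R_carbon steel = L/(kA) = 0.0013/(40.1×11.4) = 2.844×10^-6 K/W
R_cellular glass = L/(kA) = 0.1/(0.0464×11.4) = 0.1891 K/W
R_stainless steel = L/(kA) = 0.0053/(17.7×11.4) = 2.627×10^-5 K/W
R_outer film = 1/(h_o·A) = 1/(12.6×11.4) = 0.006962 K/W
R_total = 0.196 K/W
Q = ΔT / R_total = 287 / 0.196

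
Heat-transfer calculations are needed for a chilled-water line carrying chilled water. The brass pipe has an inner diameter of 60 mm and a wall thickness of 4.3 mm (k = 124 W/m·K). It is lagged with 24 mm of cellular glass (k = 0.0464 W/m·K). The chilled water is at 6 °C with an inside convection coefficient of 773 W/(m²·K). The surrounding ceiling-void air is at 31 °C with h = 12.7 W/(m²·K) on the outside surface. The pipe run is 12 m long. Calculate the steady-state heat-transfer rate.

For a radial system each layer contributes R = ln(r_out/r_in)/(2πkL); films add R = 1/(hA).
R_inner film = 1/(h_i·2πr₁L) = 1/(773×2π×0.03×12) = 5.719×10^-4 K/W
R_brass pipe wall = ln(34.3/30)/(2π×124×12) = 1.433×10^-5 K/W
R_cellular glass = ln(58.3/34.3)/(2π×0.0464×12) = 0.1516 K/W
R_outer film = 1/(h_o·2πr_oL) = 1/(12.7×2π×0.0583×12) = 0.01791 K/W
R_total = 0.1701 K/W
Q = ΔT/R_total = 25/0.1701

Q ≈ 147 W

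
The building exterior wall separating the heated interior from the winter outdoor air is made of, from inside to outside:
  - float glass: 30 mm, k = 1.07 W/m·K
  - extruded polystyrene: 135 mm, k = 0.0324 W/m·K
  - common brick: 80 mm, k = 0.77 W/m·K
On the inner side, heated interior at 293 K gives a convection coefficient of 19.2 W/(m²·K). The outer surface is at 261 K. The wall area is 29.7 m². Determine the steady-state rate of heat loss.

Q ≈ 218 W

Thermal resistances in series:
R_inner film = 1/(h_i·A) = 1/(19.2×29.7) = 0.001754 K/W
R_float glass = L/(kA) = 0.03/(1.07×29.7) = 9.44×10^-4 K/W
R_extruded polystyrene = L/(kA) = 0.135/(0.0324×29.7) = 0.1403 K/W
R_common brick = L/(kA) = 0.08/(0.77×29.7) = 0.003498 K/W
R_total = 0.1465 K/W
Q = ΔT / R_total = 32 / 0.1465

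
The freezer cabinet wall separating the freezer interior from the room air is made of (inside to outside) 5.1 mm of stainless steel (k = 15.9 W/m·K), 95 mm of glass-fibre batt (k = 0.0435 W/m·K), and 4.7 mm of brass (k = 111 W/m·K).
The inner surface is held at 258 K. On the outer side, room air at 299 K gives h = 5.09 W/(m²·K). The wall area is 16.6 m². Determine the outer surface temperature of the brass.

Thermal resistances in series:
R_stainless steel = L/(kA) = 0.0051/(15.9×16.6) = 1.932×10^-5 K/W
R_glass-fibre batt = L/(kA) = 0.095/(0.0435×16.6) = 0.1316 K/W
R_brass = L/(kA) = 0.0047/(111×16.6) = 2.551×10^-6 K/W
R_outer film = 1/(h_o·A) = 1/(5.09×16.6) = 0.01184 K/W
R_total = 0.1434 K/W;  Q = ΔT/R_total = 41/0.1434 = 285.9 W
T_interface = T_inner + Q·ΣR(inner→interface) = 258 + 286×0.1316

T ≈ 296 K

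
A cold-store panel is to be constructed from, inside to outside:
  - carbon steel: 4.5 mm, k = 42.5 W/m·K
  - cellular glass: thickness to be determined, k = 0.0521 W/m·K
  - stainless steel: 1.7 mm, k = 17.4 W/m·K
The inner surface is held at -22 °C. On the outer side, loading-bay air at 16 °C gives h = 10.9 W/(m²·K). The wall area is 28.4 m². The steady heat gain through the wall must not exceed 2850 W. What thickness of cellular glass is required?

Using the resistance-network approach (series):
R_carbon steel = L/(kA) = 0.0045/(42.5×28.4) = 3.728×10^-6 K/W
R_stainless steel = L/(kA) = 0.0017/(17.4×28.4) = 3.44×10^-6 K/W
R_outer film = 1/(h_o·A) = 1/(10.9×28.4) = 0.00323 K/W
Sum of the known resistances R_other = 0.003238 K/W
Required total resistance R_tot = ΔT/Q_allow = 38/2850 = 0.01333 K/W
R_cellular glass = R_tot − R_other = 0.0101 K/W
L = R·k·A = 0.0101×0.0521×28.4

L ≈ 14.9 mm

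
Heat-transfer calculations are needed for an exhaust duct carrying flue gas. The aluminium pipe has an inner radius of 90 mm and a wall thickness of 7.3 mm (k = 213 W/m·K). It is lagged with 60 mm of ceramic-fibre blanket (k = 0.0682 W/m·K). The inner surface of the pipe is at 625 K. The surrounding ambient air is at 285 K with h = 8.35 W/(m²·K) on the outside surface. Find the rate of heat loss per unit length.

q′ ≈ 274 W/m

For a radial system each layer contributes R = ln(r_out/r_in)/(2πkL); films add R = 1/(hA).
R_aluminium pipe wall = ln(97.3/90)/(2π×213×1) = 5.827×10^-5 K/W
R_ceramic-fibre blanket = ln(157.3/97.3)/(2π×0.0682×1) = 1.121 K/W
R_outer film = 1/(h_o·2πr_oL) = 1/(8.35×2π×0.1573×1) = 0.1212 K/W
R_total = 1.242 K/W
Q = ΔT/R_total = 340/1.242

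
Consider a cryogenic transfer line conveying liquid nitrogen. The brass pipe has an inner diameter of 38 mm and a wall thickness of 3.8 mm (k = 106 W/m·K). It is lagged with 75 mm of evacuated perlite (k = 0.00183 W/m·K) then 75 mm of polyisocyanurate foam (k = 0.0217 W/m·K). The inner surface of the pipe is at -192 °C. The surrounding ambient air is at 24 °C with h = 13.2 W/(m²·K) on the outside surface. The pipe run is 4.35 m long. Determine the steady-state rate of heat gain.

Cylindrical conduction, so R = ln(r₂/r₁)/(2πkL) per layer, in series:
R_brass pipe wall = ln(22.8/19)/(2π×106×4.35) = 6.293×10^-5 K/W
R_evacuated perlite = ln(97.8/22.8)/(2π×0.00183×4.35) = 29.11 K/W
R_polyisocyanurate foam = ln(172.8/97.8)/(2π×0.0217×4.35) = 0.9597 K/W
R_outer film = 1/(h_o·2πr_oL) = 1/(13.2×2π×0.1728×4.35) = 0.01604 K/W
R_total = 30.09 K/W
Q = ΔT/R_total = 216/30.09

Q ≈ 7.18 W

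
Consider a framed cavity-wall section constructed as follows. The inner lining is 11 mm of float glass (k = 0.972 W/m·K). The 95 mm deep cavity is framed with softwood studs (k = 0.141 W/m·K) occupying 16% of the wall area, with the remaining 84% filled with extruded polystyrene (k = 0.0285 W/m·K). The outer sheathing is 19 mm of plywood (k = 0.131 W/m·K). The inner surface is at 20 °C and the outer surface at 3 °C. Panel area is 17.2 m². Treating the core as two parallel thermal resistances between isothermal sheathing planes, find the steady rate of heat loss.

Sheathing layers in series; stud and cavity paths in parallel between them.
R_inner = 0.011/(0.972×17.2) = 6.58×10^-4 K/W
R_stud  = 0.095/(0.141×0.16×17.2) = 0.2448 K/W
R_cav   = 0.095/(0.0285×0.84×17.2) = 0.2307 K/W
1/R_core = 1/R_stud + 1/R_cav → R_core = 0.1188 K/W
R_outer = 0.019/(0.131×17.2) = 0.008432 K/W
R_total = 0.1279 K/W
Q = ΔT/R_total = 17/0.1279

Q ≈ 133 W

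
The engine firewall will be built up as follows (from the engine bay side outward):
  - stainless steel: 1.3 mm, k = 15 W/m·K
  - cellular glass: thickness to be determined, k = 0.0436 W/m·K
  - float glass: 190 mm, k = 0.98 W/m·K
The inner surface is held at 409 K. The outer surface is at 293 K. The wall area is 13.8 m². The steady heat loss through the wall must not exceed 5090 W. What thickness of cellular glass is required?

Model the wall as resistances in series:
R_stainless steel = L/(kA) = 0.0013/(15×13.8) = 6.28×10^-6 K/W
R_float glass = L/(kA) = 0.19/(0.98×13.8) = 0.01405 K/W
Sum of the known resistances R_other = 0.01406 K/W
Required total resistance R_tot = ΔT/Q_allow = 116/5090 = 0.02279 K/W
R_cellular glass = R_tot − R_other = 0.008734 K/W
L = R·k·A = 0.008734×0.0436×13.8

L ≈ 5.26 mm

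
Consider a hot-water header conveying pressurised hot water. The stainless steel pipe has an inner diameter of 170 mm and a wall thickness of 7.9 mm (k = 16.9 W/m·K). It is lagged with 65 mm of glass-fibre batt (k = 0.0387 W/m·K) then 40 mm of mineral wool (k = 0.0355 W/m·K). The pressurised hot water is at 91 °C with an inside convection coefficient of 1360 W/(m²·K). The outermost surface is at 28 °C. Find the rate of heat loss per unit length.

Per-layer cylindrical resistances, series-summed:
R_inner film = 1/(h_i·2πr₁L) = 1/(1360×2π×0.085×1) = 0.001377 K/W
R_stainless steel pipe wall = ln(92.9/85)/(2π×16.9×1) = 8.37×10^-4 K/W
R_glass-fibre batt = ln(157.9/92.9)/(2π×0.0387×1) = 2.181 K/W
R_mineral wool = ln(197.9/157.9)/(2π×0.0355×1) = 1.012 K/W
R_total = 3.196 K/W
Q = ΔT/R_total = 63/3.196

q′ ≈ 19.7 W/m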